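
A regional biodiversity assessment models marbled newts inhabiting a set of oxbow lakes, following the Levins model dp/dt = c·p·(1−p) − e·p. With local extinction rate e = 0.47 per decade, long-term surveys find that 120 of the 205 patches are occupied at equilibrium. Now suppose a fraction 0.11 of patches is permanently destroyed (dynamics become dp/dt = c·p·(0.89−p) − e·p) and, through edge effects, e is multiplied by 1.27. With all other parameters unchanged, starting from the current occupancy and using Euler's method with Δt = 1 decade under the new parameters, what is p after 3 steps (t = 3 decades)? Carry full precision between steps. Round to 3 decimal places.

Observed p* = 120/205 = 0.58537.
Balance c(1−p*) = e gives c = e/(1 − 0.58537) = 0.47/0.41463 = 1.13353.
Starting from p₀ = 0.58537; update p ← p + (dp/dt)·Δt with the new parameters.
t = 1: p = 0.58537 + (-0.14727) = 0.43809
t = 2: p = 0.43809 + (-0.03709) = 0.40101
t = 3: p = 0.40101 + (-0.01709) = 0.38392

0.384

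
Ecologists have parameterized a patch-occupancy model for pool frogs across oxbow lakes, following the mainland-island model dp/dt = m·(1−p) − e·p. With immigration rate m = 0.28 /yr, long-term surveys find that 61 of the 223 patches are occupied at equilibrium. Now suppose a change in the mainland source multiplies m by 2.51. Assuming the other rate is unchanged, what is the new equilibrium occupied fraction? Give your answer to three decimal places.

0.486

Observed p* = 61/223 = 0.27354.
Balance m(1−p*) = e·p* gives e = m(1−p*)/p* = 0.28×0.72646/0.27354 = 0.74362.
New p* = m/(m+e) = 0.70280/(0.70280+0.74362) = 0.48589.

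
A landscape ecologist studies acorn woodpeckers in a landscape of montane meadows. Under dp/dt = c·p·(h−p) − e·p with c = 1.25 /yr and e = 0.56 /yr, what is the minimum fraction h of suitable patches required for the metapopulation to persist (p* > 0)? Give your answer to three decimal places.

0.448

p* = h − e/c is positive only when h > e/c.
h_min = e/c = 0.56/1.25 = 0.4480.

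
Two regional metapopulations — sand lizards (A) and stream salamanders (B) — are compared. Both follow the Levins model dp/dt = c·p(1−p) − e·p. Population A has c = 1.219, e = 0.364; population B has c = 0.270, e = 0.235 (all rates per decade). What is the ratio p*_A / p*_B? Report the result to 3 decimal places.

5.411

A: p*_A = 1 − 0.364/1.219 = 0.7014.
B: p*_B = 1 − 0.235/0.270 = 0.1296.
p*_A / p*_B = 0.7014/0.1296 = 5.4108.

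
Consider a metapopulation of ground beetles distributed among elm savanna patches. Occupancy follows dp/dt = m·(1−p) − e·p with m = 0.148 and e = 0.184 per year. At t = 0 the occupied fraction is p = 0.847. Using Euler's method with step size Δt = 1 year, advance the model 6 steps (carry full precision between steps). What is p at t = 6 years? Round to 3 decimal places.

Update rule: p ← p + [m·(1−p) − e·p]·Δt with Δt = 1.
step 1: Δp = -0.13320, p = 0.71380
step 2: Δp = -0.08898, p = 0.62482
step 3: Δp = -0.05944, p = 0.56538
step 4: Δp = -0.03971, p = 0.52567
step 5: Δp = -0.02652, p = 0.49915
step 6: Δp = -0.01772, p = 0.48143

0.481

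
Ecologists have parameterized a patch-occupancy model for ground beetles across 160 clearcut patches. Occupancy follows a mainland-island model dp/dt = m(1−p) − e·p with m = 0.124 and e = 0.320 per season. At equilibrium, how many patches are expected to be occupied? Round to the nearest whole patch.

45

p* = m/(m+e) = 0.124/0.4440 = 0.2793.
Expected occupied patches = N × p* = 160 × 0.2793 = 44.68 ≈ 45.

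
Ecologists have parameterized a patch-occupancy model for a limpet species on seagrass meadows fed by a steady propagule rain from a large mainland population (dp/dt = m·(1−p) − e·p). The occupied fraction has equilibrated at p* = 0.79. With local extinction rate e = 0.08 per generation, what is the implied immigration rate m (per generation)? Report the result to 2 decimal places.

0.30

At equilibrium m(1−p*) = e·p*, so m = e·p*/(1−p*).
m = 0.08 × 0.79 / 0.2100 = 0.0632/0.2100 = 0.3010.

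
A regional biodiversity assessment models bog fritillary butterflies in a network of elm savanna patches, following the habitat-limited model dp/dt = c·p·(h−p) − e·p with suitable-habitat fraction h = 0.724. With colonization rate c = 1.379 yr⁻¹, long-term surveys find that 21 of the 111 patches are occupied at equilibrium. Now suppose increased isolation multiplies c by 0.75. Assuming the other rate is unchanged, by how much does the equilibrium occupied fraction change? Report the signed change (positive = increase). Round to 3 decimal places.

Observed p* = 21/111 = 0.18919.
Balance c(h−p*) = e gives e = 1.379×(0.724 − 0.18919) = 0.73750.
New p* = 0.724 − e/c = 0.724 − 0.73750/1.03425 = 0.01092.
Δp* = 0.01092 − 0.18919 = -0.17827.

-0.178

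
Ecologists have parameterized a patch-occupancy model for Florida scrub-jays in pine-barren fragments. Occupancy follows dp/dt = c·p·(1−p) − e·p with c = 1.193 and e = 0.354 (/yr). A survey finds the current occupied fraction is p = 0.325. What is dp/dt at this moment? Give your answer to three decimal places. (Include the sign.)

Colonization term: c·p·(1−p) = 1.193×0.325×0.6750 = 0.26171.
Extinction term: e·p = 0.11505.
dp/dt = 0.26171 − 0.11505 = 0.14666.

0.147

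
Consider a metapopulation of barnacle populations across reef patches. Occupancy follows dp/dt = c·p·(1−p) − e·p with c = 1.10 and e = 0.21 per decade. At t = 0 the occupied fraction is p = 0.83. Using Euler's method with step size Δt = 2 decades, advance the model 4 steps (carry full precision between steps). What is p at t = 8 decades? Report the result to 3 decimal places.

0.817

Update rule: p ← p + [c·p·(1−p) − e·p]·Δt with Δt = 2.
p: 0.83000 → 0.79182  (Δp = -0.03818)
p: 0.79182 → 0.82191  (Δp = +0.03009)
p: 0.82191 → 0.79873  (Δp = -0.02317)
p: 0.79873 → 0.81693  (Δp = +0.01820)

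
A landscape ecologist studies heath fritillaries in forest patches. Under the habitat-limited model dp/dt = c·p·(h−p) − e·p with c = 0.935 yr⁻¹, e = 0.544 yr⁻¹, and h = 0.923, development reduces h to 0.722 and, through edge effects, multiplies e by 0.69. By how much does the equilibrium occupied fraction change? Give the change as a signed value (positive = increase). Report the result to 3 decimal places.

Before: p* = h − e/c = 0.923 − 0.544/0.935 = 0.923 − 0.5818 = 0.3412.
After: c = 0.935, e = 0.37536, h = 0.722; p* = 0.722 − 0.37536/0.935 = 0.3205.
Δp* = 0.3205 − 0.3412 = -0.0206.

-0.021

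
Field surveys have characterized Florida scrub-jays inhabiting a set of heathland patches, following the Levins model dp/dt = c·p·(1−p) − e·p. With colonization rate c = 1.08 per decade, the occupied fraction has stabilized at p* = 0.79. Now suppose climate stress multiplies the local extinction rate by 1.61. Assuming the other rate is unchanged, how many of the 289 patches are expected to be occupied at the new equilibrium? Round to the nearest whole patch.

191

Balance c(1−p*) = e gives e = 1.08×(1 − 0.79000) = 0.22680.
New p* = 1 − e/c = 1 − 0.36515/1.08000 = 0.66190.
Expected occupied = 289 × 0.66190 = 191.29 ≈ 191.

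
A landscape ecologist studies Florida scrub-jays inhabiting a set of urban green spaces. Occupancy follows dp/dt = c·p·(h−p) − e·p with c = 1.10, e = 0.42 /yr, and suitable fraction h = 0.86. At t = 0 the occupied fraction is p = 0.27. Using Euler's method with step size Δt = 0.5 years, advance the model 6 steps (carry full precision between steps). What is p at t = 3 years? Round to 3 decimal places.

Update rule: p ← p + [c·p·(h−p) − e·p]·Δt with Δt = 0.5.
t = 0.5: p = 0.27000 + (+0.03092) = 0.30092
t = 1: p = 0.30092 + (+0.02934) = 0.33025
t = 1.5: p = 0.33025 + (+0.02687) = 0.35712
t = 2: p = 0.35712 + (+0.02378) = 0.38090
t = 2.5: p = 0.38090 + (+0.02038) = 0.40128
t = 3: p = 0.40128 + (+0.01697) = 0.41825

0.418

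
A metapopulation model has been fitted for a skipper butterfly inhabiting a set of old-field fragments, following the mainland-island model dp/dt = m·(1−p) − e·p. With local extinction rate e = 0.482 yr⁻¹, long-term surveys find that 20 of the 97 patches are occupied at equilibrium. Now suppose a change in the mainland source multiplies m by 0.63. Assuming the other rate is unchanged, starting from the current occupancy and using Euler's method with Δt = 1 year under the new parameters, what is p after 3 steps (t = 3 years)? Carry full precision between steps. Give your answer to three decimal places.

Observed p* = 20/97 = 0.20619.
Balance m(1−p*) = e·p* gives m = e·p*/(1−p*) = 0.482×0.20619/0.79381 = 0.12519.
Starting from p₀ = 0.20619; update p ← p + (dp/dt)·Δt with the new parameters.
step 1: Δp = -0.03677, p = 0.16941
step 2: Δp = -0.01615, p = 0.15327
step 3: Δp = -0.00709, p = 0.14618

0.146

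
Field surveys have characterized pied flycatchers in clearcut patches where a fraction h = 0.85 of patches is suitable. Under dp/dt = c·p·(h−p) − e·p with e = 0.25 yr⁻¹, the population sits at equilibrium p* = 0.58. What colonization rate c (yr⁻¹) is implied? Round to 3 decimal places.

0.926

At equilibrium c(h−p*) = e, so c = e/(h−p*).
c = 0.25/(0.85 − 0.58) = 0.25/0.2700 = 0.9259.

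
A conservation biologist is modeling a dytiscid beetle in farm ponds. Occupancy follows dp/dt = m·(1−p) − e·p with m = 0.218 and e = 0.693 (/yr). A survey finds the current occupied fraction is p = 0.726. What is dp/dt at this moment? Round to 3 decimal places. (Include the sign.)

-0.443

Colonization term: m·(1−p) = 0.218×0.2740 = 0.05973.
Extinction term: e·p = 0.50312.
dp/dt = 0.05973 − 0.50312 = -0.44339.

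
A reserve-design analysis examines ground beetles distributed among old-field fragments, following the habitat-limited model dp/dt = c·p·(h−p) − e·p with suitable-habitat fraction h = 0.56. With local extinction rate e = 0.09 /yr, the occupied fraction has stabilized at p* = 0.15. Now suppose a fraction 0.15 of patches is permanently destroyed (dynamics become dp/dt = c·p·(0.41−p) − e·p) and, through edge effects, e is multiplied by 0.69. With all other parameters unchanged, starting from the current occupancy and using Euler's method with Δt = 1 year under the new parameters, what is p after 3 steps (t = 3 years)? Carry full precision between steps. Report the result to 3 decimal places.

0.148

Balance c(h−p*) = e gives c = e/(0.56 − 0.15000) = 0.09/0.41000 = 0.21951.
Starting from p₀ = 0.15000; update p ← p + (dp/dt)·Δt with the new parameters.
step 1: Δp = -0.00075, p = 0.14925
step 2: Δp = -0.00073, p = 0.14852
step 3: Δp = -0.00070, p = 0.14782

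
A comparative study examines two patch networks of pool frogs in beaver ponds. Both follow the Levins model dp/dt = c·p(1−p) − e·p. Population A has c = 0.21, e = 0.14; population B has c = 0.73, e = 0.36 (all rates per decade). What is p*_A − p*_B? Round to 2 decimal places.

A: p*_A = 1 − 0.14/0.21 = 0.3333.
B: p*_B = 1 − 0.36/0.73 = 0.5068.
p*_A − p*_B = 0.3333 − 0.5068 = -0.1735.

-0.17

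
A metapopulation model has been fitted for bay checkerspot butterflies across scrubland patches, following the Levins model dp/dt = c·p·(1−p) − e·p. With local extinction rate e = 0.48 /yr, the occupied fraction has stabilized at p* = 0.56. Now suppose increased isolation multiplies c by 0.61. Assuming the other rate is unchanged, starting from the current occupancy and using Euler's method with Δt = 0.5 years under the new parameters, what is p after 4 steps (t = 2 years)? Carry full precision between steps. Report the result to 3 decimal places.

Balance c(1−p*) = e gives c = e/(1 − 0.56000) = 0.48/0.44000 = 1.09091.
Starting from p₀ = 0.56000; update p ← p + (dp/dt)·Δt with the new parameters.
p: 0.56000 → 0.50758  (Δp = -0.05242)
p: 0.50758 → 0.46893  (Δp = -0.03866)
p: 0.46893 → 0.43924  (Δp = -0.02968)
p: 0.43924 → 0.41578  (Δp = -0.02347)

0.416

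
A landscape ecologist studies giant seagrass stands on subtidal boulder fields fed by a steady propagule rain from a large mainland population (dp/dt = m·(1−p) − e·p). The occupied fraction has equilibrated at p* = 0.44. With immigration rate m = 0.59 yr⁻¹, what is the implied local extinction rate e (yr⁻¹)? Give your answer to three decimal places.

At equilibrium m(1−p*) = e·p*, so e = m(1−p*)/p*.
e = 0.59 × 0.5600 / 0.44 = 0.7509.

0.751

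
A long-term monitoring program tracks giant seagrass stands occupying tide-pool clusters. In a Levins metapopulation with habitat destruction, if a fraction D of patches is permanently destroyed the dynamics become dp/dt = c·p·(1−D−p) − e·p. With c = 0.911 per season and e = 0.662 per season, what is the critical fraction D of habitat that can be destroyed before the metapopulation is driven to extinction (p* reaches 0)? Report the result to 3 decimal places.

0.273

The nontrivial equilibrium is p* = (1−D) − e/c; extinction occurs when this hits zero.
So D_crit = 1 − e/c = 1 − 0.662/0.911 = 1 − 0.7267 = 0.2733.
This equals the undisturbed p*, a classic result of Lande's extension.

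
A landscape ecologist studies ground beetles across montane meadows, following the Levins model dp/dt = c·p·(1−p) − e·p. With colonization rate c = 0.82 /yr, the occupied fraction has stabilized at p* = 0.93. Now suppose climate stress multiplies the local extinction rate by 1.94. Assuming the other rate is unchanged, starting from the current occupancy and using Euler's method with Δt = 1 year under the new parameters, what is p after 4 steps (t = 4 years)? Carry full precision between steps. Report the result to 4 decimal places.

Balance c(1−p*) = e gives e = 0.82×(1 − 0.93000) = 0.05740.
Starting from p₀ = 0.93000; update p ← p + (dp/dt)·Δt with the new parameters.
  1  |  dp/dt·Δt = -0.050179  |  p_1 = 0.879821
  2  |  dp/dt·Δt = -0.011270  |  p_2 = 0.868551
  3  |  dp/dt·Δt = -0.003099  |  p_3 = 0.865452
  4  |  dp/dt·Δt = -0.000889  |  p_4 = 0.864564

0.8646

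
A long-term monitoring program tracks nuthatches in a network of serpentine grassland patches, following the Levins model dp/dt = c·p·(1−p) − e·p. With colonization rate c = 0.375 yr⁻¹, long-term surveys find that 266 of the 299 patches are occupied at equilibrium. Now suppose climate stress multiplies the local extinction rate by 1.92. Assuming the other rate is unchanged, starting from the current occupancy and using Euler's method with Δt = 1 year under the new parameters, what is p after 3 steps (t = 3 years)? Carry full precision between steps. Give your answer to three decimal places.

Observed p* = 266/299 = 0.88963.
Balance c(1−p*) = e gives e = 0.375×(1 − 0.88963) = 0.04139.
Starting from p₀ = 0.88963; update p ← p + (dp/dt)·Δt with the new parameters.
p: 0.88963 → 0.85576  (Δp = -0.03387)
p: 0.85576 → 0.83404  (Δp = -0.02171)
p: 0.83404 → 0.81967  (Δp = -0.01437)

0.820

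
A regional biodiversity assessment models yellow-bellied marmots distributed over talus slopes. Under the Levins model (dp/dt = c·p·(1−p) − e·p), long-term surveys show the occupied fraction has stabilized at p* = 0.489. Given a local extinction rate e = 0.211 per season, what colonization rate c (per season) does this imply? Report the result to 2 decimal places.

At equilibrium c(1−p*) = e, so c = e/(1−p*).
c = 0.211/(1 − 0.489) = 0.211/0.5110 = 0.4129.

0.41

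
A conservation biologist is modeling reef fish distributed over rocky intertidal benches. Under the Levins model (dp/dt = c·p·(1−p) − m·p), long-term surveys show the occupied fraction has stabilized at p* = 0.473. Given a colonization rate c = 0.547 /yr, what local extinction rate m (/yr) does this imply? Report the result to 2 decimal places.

At equilibrium c(1−p*) = m.
m = 0.547 × (1 − 0.473) = 0.547 × 0.5270 = 0.2883.

0.29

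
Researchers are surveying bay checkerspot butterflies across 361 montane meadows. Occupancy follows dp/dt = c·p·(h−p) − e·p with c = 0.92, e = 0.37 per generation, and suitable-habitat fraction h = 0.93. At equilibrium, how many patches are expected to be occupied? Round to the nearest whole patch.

p* = h − e/c = 0.93 − 0.4022 = 0.5278.
Expected occupied patches = N × p* = 361 × 0.5278 = 190.55 ≈ 191.

191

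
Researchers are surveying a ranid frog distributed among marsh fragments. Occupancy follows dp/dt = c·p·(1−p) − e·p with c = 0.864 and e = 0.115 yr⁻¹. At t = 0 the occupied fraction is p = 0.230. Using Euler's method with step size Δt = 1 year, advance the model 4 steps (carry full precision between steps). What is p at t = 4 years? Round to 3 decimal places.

Update rule: p ← p + [c·p·(1−p) − e·p]·Δt with Δt = 1.
p: 0.23000 → 0.35656  (Δp = +0.12656)
p: 0.35656 → 0.51378  (Δp = +0.15722)
p: 0.51378 → 0.67053  (Δp = +0.15675)
p: 0.67053 → 0.78430  (Δp = +0.11376)

0.784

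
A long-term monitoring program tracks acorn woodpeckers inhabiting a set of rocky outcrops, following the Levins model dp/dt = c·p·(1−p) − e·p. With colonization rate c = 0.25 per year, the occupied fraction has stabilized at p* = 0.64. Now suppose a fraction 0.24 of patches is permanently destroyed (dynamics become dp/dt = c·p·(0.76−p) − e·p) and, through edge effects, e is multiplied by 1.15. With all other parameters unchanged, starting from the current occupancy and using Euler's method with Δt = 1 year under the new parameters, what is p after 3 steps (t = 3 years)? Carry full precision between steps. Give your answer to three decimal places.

0.527

Balance c(1−p*) = e gives e = 0.25×(1 − 0.64000) = 0.09000.
Starting from p₀ = 0.64000; update p ← p + (dp/dt)·Δt with the new parameters.
  1  |  dp/dt·Δt = -0.047040  |  p_1 = 0.592960
  2  |  dp/dt·Δt = -0.036609  |  p_2 = 0.556351
  3  |  dp/dt·Δt = -0.029257  |  p_3 = 0.527093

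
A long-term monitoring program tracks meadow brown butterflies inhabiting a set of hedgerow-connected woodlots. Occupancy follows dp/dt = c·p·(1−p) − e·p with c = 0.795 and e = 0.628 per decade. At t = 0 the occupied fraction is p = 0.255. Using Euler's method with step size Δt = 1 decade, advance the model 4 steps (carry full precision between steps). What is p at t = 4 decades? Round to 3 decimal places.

0.229

Update rule: p ← p + [c·p·(1−p) − e·p]·Δt with Δt = 1.
t = 1: p = 0.25500 + (-0.00911) = 0.24589
t = 2: p = 0.24589 + (-0.00700) = 0.23889
t = 3: p = 0.23889 + (-0.00547) = 0.23341
t = 4: p = 0.23341 + (-0.00433) = 0.22908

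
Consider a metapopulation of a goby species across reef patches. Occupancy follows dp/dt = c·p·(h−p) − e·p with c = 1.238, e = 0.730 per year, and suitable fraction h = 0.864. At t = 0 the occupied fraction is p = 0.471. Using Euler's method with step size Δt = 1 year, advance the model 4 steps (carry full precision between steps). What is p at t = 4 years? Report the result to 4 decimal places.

Update rule: p ← p + [c·p·(h−p) − e·p]·Δt with Δt = 1.
step 1: Δp = -0.11467, p = 0.35633
step 2: Δp = -0.03617, p = 0.32016
step 3: Δp = -0.01816, p = 0.30200
step 4: Δp = -0.01034, p = 0.29166

0.2917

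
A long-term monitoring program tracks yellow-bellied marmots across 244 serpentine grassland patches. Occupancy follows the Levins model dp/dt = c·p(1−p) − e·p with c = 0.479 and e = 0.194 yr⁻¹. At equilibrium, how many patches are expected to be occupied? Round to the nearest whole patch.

p* = 1 − e/c = 1 − 0.194/0.479 = 0.5950.
Expected occupied patches = N × p* = 244 × 0.5950 = 145.18 ≈ 145.

145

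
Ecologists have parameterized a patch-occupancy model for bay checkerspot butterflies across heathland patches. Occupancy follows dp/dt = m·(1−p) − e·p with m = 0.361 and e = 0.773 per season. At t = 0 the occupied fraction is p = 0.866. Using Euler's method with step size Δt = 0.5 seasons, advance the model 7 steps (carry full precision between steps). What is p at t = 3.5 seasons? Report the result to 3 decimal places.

Update rule: p ← p + [m·(1−p) − e·p]·Δt with Δt = 0.5.
t = 0.5: p = 0.86600 + (-0.31052) = 0.55548
t = 1: p = 0.55548 + (-0.13446) = 0.42102
t = 1.5: p = 0.42102 + (-0.05822) = 0.36280
t = 2: p = 0.36280 + (-0.02521) = 0.33759
t = 2.5: p = 0.33759 + (-0.01092) = 0.32668
t = 3: p = 0.32668 + (-0.00473) = 0.32195
t = 3.5: p = 0.32195 + (-0.00205) = 0.31991

0.320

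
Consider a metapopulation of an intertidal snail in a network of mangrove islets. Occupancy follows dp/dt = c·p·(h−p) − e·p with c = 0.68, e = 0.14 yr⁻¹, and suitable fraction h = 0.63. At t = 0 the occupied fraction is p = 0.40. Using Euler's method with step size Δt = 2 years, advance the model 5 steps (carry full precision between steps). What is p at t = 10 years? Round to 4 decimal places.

0.4237

Update rule: p ← p + [c·p·(h−p) − e·p]·Δt with Δt = 2.
  1  |  dp/dt·Δt = +0.013120  |  p_1 = 0.413120
  2  |  dp/dt·Δt = +0.006179  |  p_2 = 0.419299
  3  |  dp/dt·Δt = +0.002748  |  p_3 = 0.422047
  4  |  dp/dt·Δt = +0.001189  |  p_4 = 0.423235
  5  |  dp/dt·Δt = +0.000508  |  p_5 = 0.423743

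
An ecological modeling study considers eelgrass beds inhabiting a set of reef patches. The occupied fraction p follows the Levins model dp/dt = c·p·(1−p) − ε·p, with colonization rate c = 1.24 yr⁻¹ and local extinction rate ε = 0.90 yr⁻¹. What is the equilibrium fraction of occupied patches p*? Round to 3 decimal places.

0.274

At equilibrium, colonization balances extinction: c·p*·(1−p*) = ε·p*.
So p* = 1 − ε/c = 1 − 0.90/1.24 = 1 − 0.7258 = 0.2742.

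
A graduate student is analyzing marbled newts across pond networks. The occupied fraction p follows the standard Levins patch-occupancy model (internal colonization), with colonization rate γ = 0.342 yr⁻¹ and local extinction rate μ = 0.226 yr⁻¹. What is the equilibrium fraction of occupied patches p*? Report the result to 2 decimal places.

0.34

At equilibrium, colonization balances extinction: γ·p*·(1−p*) = μ·p*.
So p* = 1 − μ/γ = 1 − 0.226/0.342 = 1 − 0.6608 = 0.3392.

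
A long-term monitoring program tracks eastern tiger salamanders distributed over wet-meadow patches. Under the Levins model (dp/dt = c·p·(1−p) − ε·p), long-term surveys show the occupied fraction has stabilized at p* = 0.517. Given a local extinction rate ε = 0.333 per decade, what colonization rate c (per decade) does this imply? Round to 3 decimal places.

At equilibrium c(1−p*) = ε, so c = ε/(1−p*).
c = 0.333/(1 − 0.517) = 0.333/0.4830 = 0.6894.

0.689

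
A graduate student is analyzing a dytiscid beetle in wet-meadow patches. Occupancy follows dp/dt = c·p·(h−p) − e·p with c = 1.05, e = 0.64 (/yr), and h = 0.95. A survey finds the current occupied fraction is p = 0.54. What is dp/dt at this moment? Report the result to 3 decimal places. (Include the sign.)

Colonization term: c·p·(h−p) = 1.05×0.54×0.4100 = 0.23247.
Extinction term: e·p = 0.34560.
dp/dt = 0.23247 − 0.34560 = -0.11313.

-0.113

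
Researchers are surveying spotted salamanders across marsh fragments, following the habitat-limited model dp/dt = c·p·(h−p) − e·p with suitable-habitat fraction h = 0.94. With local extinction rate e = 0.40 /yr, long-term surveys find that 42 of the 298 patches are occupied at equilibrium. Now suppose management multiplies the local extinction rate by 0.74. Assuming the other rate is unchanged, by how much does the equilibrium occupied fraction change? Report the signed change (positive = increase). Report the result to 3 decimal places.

0.208

Observed p* = 42/298 = 0.14094.
Balance c(h−p*) = e gives c = e/(0.94 − 0.14094) = 0.40/0.79906 = 0.50059.
New p* = 0.94 − e/c = 0.94 − 0.29600/0.50059 = 0.34870.
Δp* = 0.34870 − 0.14094 = +0.20776.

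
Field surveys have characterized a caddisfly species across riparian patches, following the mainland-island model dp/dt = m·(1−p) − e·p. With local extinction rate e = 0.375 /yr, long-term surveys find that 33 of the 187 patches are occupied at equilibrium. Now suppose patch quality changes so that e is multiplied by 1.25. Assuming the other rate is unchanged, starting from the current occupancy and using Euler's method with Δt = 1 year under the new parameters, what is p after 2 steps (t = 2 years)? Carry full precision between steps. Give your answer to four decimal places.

0.1525

Observed p* = 33/187 = 0.17647.
Balance m(1−p*) = e·p* gives m = e·p*/(1−p*) = 0.375×0.17647/0.82353 = 0.08036.
Starting from p₀ = 0.17647; update p ← p + (dp/dt)·Δt with the new parameters.
  1  |  dp/dt·Δt = -0.016544  |  p_1 = 0.159926
  2  |  dp/dt·Δt = -0.007460  |  p_2 = 0.152467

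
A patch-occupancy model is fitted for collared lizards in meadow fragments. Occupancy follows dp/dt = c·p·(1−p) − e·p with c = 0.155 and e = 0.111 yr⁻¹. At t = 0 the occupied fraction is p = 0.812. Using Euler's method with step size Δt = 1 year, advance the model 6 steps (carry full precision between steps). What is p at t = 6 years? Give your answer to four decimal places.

Update rule: p ← p + [c·p·(1−p) − e·p]·Δt with Δt = 1.
  1  |  dp/dt·Δt = -0.066470  |  p_1 = 0.745530
  2  |  dp/dt·Δt = -0.053348  |  p_2 = 0.692182
  3  |  dp/dt·Δt = -0.043807  |  p_3 = 0.648375
  4  |  dp/dt·Δt = -0.036632  |  p_4 = 0.611743
  5  |  dp/dt·Δt = -0.031089  |  p_5 = 0.580654
  6  |  dp/dt·Δt = -0.026711  |  p_6 = 0.553943

0.5539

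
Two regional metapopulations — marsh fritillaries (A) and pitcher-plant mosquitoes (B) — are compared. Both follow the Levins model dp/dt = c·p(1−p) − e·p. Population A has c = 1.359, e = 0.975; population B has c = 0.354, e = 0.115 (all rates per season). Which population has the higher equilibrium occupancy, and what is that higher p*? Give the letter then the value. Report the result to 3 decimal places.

B, 0.675

A: p*_A = 1 − 0.975/1.359 = 0.2826.
B: p*_B = 1 − 0.115/0.354 = 0.6751.
B is higher at 0.6751.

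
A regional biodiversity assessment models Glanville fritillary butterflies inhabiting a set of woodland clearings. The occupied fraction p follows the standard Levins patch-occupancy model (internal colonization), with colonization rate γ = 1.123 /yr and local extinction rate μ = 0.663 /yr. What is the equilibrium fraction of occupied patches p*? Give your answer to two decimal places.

At equilibrium, colonization balances extinction: γ·p*·(1−p*) = μ·p*.
So p* = 1 − μ/γ = 1 − 0.663/1.123 = 1 − 0.5904 = 0.4096.

0.41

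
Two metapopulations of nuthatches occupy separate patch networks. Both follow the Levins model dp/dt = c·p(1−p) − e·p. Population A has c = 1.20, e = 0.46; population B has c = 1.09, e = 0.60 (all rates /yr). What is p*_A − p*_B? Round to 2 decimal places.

A: p*_A = 1 − 0.46/1.20 = 0.6167.
B: p*_B = 1 − 0.60/1.09 = 0.4495.
p*_A − p*_B = 0.6167 − 0.4495 = 0.1671.

0.17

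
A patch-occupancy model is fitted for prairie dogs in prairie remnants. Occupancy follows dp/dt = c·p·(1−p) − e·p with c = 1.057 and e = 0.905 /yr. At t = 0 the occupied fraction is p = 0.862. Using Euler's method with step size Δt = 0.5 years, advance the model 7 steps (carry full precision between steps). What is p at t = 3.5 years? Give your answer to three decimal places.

Update rule: p ← p + [c·p·(1−p) − e·p]·Δt with Δt = 0.5.
  1  |  dp/dt·Δt = -0.327187  |  p_1 = 0.534813
  2  |  dp/dt·Δt = -0.110519  |  p_2 = 0.424295
  3  |  dp/dt·Δt = -0.062897  |  p_3 = 0.361397
  4  |  dp/dt·Δt = -0.041560  |  p_4 = 0.319837
  5  |  dp/dt·Δt = -0.029756  |  p_5 = 0.290081
  6  |  dp/dt·Δt = -0.022426  |  p_6 = 0.267656
  7  |  dp/dt·Δt = -0.017520  |  p_7 = 0.250136

0.250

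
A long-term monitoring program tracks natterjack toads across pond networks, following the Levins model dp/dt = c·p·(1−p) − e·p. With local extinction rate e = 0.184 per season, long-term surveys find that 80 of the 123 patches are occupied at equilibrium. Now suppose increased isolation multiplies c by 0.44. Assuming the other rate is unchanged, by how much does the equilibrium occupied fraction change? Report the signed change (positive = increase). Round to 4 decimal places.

Observed p* = 80/123 = 0.65041.
Balance c(1−p*) = e gives c = e/(1 − 0.65041) = 0.184/0.34959 = 0.52633.
New p* = 1 − e/c = 1 − 0.18400/0.23159 = 0.20549.
Δp* = 0.20549 − 0.65041 = -0.44492.

-0.4449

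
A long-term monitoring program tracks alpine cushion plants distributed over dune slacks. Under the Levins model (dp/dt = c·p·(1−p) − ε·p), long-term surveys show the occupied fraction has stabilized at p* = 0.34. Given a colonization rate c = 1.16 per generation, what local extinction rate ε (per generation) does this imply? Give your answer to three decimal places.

0.766

At equilibrium c(1−p*) = ε.
ε = 1.16 × (1 − 0.34) = 1.16 × 0.6600 = 0.7656.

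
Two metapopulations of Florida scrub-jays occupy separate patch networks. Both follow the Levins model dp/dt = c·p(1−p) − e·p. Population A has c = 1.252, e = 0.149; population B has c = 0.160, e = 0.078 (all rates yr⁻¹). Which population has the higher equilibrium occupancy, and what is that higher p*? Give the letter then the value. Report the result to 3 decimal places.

A, 0.881

A: p*_A = 1 − 0.149/1.252 = 0.8810.
B: p*_B = 1 − 0.078/0.160 = 0.5125.
A is higher at 0.8810.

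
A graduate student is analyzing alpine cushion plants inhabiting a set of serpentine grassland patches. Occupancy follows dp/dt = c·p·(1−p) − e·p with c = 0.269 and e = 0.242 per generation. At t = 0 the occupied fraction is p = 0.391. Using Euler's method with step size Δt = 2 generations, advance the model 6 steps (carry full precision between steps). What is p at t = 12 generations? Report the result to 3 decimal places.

Update rule: p ← p + [c·p·(1−p) − e·p]·Δt with Δt = 2.
step 1: Δp = -0.06114, p = 0.32986
step 2: Δp = -0.04073, p = 0.28914
step 3: Δp = -0.02936, p = 0.25977
step 4: Δp = -0.02228, p = 0.23750
step 5: Δp = -0.01752, p = 0.21997
step 6: Δp = -0.01415, p = 0.20582

0.206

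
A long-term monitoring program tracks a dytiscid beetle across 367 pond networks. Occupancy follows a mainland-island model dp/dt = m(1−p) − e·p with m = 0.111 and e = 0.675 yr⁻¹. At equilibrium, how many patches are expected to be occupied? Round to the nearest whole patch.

52

p* = m/(m+e) = 0.111/0.7860 = 0.1412.
Expected occupied patches = N × p* = 367 × 0.1412 = 51.83 ≈ 52.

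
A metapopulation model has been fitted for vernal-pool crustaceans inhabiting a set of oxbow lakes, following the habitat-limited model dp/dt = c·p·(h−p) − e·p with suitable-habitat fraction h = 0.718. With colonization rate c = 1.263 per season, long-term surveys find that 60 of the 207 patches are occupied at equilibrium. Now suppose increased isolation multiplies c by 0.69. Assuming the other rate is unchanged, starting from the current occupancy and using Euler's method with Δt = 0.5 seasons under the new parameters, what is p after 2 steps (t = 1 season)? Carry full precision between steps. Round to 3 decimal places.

0.246

Observed p* = 60/207 = 0.28986.
Balance c(h−p*) = e gives e = 1.263×(0.718 − 0.28986) = 0.54075.
Starting from p₀ = 0.28986; update p ← p + (dp/dt)·Δt with the new parameters.
p: 0.28986 → 0.26556  (Δp = -0.02429)
p: 0.26556 → 0.24611  (Δp = -0.01945)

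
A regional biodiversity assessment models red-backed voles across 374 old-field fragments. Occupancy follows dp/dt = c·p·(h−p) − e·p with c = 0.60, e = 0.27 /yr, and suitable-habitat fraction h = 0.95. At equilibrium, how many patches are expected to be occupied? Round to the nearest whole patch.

187

p* = h − e/c = 0.95 − 0.4500 = 0.5000.
Expected occupied patches = N × p* = 374 × 0.5000 = 187.00 ≈ 187.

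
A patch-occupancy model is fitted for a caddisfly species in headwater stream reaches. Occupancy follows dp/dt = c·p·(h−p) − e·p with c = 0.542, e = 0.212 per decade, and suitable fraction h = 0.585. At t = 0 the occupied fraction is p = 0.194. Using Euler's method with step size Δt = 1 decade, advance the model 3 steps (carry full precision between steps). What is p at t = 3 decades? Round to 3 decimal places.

Update rule: p ← p + [c·p·(h−p) − e·p]·Δt with Δt = 1.
p: 0.19400 → 0.19398  (Δp = -0.00002)
p: 0.19398 → 0.19397  (Δp = -0.00001)
p: 0.19397 → 0.19396  (Δp = -0.00001)

0.194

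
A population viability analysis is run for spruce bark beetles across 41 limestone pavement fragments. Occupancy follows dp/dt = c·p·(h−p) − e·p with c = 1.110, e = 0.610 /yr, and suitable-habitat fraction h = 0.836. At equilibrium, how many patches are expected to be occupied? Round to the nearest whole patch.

p* = h − e/c = 0.836 − 0.5495 = 0.2865.
Expected occupied patches = N × p* = 41 × 0.2865 = 11.74 ≈ 12.

12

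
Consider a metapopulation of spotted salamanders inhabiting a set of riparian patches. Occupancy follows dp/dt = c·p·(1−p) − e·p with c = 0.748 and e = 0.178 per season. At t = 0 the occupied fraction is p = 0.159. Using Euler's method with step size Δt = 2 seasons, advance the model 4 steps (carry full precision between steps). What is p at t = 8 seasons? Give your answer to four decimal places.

Update rule: p ← p + [c·p·(1−p) − e·p]·Δt with Δt = 2.
  1  |  dp/dt·Δt = +0.143440  |  p_1 = 0.302440
  2  |  dp/dt·Δt = +0.207942  |  p_2 = 0.510382
  3  |  dp/dt·Δt = +0.192143  |  p_3 = 0.702525
  4  |  dp/dt·Δt = +0.062541  |  p_4 = 0.765066

0.7651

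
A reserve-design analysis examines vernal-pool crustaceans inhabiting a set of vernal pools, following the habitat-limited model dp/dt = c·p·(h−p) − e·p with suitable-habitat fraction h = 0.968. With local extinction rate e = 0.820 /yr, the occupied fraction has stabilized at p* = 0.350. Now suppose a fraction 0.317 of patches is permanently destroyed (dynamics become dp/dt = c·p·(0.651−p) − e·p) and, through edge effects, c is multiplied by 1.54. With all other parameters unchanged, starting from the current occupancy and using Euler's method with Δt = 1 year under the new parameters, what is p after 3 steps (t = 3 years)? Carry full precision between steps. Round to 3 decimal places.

0.255

Balance c(h−p*) = e gives c = e/(0.968 − 0.35000) = 0.820/0.61800 = 1.32686.
Starting from p₀ = 0.35000; update p ← p + (dp/dt)·Δt with the new parameters.
p: 0.35000 → 0.27827  (Δp = -0.07173)
p: 0.27827 → 0.26203  (Δp = -0.01624)
p: 0.26203 → 0.25543  (Δp = -0.00660)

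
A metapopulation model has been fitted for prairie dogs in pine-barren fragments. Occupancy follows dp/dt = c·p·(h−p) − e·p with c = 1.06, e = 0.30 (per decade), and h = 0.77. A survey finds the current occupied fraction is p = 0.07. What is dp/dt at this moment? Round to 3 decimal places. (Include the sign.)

Colonization term: c·p·(h−p) = 1.06×0.07×0.7000 = 0.05194.
Extinction term: e·p = 0.02100.
dp/dt = 0.05194 − 0.02100 = 0.03094.

0.031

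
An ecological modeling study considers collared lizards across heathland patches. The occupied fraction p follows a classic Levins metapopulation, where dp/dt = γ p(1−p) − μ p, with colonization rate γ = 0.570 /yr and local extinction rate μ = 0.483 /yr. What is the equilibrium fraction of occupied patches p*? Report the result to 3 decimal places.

Setting dp/dt = 0 and dividing through by p* gives γ·(1−p*) = μ.
So p* = 1 − μ/γ = 1 − 0.483/0.570 = 1 − 0.8474 = 0.1526.

0.153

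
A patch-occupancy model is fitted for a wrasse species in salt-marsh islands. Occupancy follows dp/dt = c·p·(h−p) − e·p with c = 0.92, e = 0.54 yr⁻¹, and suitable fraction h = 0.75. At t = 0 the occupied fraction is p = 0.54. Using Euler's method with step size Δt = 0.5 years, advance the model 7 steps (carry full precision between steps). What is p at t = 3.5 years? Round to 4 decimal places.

Update rule: p ← p + [c·p·(h−p) − e·p]·Δt with Δt = 0.5.
p: 0.54000 → 0.44636  (Δp = -0.09364)
p: 0.44636 → 0.38819  (Δp = -0.05817)
p: 0.38819 → 0.34799  (Δp = -0.04020)
p: 0.34799 → 0.31838  (Δp = -0.02960)
p: 0.31838 → 0.29563  (Δp = -0.02275)
p: 0.29563 → 0.27760  (Δp = -0.01803)
p: 0.27760 → 0.26297  (Δp = -0.01463)

0.2630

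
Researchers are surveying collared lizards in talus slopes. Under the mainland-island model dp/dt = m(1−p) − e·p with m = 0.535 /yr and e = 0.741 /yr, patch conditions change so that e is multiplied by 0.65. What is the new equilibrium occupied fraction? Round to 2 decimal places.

Before: p* = 0.535/(0.535+0.741) = 0.4193.
After: m = 0.535, e = 0.48165; p* = 0.535/1.0167 = 0.5262.

0.53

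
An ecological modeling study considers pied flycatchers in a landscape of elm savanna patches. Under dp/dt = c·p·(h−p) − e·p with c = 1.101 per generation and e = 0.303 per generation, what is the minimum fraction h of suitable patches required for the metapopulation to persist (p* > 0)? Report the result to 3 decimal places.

p* = h − e/c is positive only when h > e/c.
h_min = e/c = 0.303/1.101 = 0.2752.

0.275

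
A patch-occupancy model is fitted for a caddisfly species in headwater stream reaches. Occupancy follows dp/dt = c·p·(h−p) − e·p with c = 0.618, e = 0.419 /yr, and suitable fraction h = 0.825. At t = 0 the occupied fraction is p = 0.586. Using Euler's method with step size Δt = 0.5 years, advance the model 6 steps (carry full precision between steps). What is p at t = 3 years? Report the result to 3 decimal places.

Update rule: p ← p + [c·p·(h−p) − e·p]·Δt with Δt = 0.5.
  1  |  dp/dt·Δt = -0.079490  |  p_1 = 0.506510
  2  |  dp/dt·Δt = -0.056266  |  p_2 = 0.450243
  3  |  dp/dt·Δt = -0.042188  |  p_3 = 0.408055
  4  |  dp/dt·Δt = -0.032915  |  p_4 = 0.375140
  5  |  dp/dt·Δt = -0.026445  |  p_5 = 0.348695
  6  |  dp/dt·Δt = -0.021731  |  p_6 = 0.326964

0.327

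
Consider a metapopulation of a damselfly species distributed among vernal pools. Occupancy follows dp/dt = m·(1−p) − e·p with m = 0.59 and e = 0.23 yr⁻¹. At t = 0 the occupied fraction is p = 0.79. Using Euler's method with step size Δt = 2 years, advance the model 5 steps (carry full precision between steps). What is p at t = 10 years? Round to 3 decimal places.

Update rule: p ← p + [m·(1−p) − e·p]·Δt with Δt = 2.
  1  |  dp/dt·Δt = -0.115600  |  p_1 = 0.674400
  2  |  dp/dt·Δt = +0.073984  |  p_2 = 0.748384
  3  |  dp/dt·Δt = -0.047350  |  p_3 = 0.701034
  4  |  dp/dt·Δt = +0.030304  |  p_4 = 0.731338
  5  |  dp/dt·Δt = -0.019394  |  p_5 = 0.711944

0.712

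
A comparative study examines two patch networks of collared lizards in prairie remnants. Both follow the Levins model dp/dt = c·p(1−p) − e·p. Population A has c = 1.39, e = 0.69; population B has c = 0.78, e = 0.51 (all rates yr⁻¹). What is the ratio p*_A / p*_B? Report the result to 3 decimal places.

1.455

A: p*_A = 1 − 0.69/1.39 = 0.5036.
B: p*_B = 1 − 0.51/0.78 = 0.3462.
p*_A / p*_B = 0.5036/0.3462 = 1.4548.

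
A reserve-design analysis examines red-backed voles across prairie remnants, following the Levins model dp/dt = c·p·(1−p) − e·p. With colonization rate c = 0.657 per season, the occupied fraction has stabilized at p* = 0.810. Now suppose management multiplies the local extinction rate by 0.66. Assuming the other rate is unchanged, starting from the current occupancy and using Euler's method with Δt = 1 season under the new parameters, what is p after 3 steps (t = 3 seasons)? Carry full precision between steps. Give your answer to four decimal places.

0.8688

Balance c(1−p*) = e gives e = 0.657×(1 − 0.81000) = 0.12483.
Starting from p₀ = 0.81000; update p ← p + (dp/dt)·Δt with the new parameters.
t = 1: p = 0.81000 + (+0.03438) = 0.84438
t = 2: p = 0.84438 + (+0.01677) = 0.86114
t = 3: p = 0.86114 + (+0.00761) = 0.86876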